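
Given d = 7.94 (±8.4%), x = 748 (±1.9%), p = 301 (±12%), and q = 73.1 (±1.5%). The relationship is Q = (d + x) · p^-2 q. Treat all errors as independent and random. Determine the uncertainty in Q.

0.147

Let u = d + x = 756. δu = √(δd² + δx²) = √(0.445 + 202) = 14.2, so δu/u = 0.0188.
Q is then a monomial in u, p, q:
δQ/Q = √((δu/u)² + (-2·δp/p)² + (1·δq/q)²) = √(0.000354 + 0.0576 + 0.000225) = 0.241
Q = 0.610, so δQ = 0.241 × 0.610 = 0.147.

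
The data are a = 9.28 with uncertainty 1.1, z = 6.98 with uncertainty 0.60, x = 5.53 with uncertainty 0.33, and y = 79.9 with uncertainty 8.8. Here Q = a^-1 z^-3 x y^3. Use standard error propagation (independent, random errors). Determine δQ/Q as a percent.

Each factor contributes (exponent × relative error)² to (δQ/Q)²:
  (-1·δa/a)² = (-1×0.119)² = 0.0141;  (-3·δz/z)² = (-3×0.0860)² = 0.0665;  (1·δx/x)² = (1×0.0597)² = 0.00356;  (3·δy/y)² = (3×0.110)² = 0.109
δQ/Q = √(0.193) = 0.440

44.0%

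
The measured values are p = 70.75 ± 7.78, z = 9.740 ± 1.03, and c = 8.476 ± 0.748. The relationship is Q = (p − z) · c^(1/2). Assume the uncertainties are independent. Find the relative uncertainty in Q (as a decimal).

0.136

Let u = p − z = 61.01. δu = √(δp² + δz²) = √(60.5 + 1.06) = 7.85, so δu/u = 0.129.
Q is then a monomial in u, c:
δQ/Q = √((δu/u)² + (½·δc/c)²) = √(0.0165 + 0.00195) = 0.136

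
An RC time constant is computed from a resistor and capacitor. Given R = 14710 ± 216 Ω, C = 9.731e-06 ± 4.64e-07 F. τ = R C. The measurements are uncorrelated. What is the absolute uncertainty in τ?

0.00714 s

For a monomial τ ∝ R, C, fractional errors add in quadrature:
  (1·δR/R)² = (1×0.0147)² = 0.000216;  (1·δC/C)² = (1×0.0477)² = 0.00227
δτ/τ = √(0.00249) = 0.0499
τ = 0.1431 s, so δτ = 0.0499 × 0.1431 = 0.00714 s.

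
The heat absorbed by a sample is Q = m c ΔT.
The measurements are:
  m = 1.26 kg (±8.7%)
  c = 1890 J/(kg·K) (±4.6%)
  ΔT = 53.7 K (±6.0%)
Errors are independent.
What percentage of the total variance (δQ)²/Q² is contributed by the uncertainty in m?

57.0%

(δQ/Q)² = (1·δm/m)² + (1·δc/c)² + (1·δΔT/ΔT)²
  m term: (1×0.0870)² = 0.00757
  c term: (1×0.0460)² = 0.00212
  ΔT term: (1×0.0600)² = 0.00360
Total = 0.0133. Share from m = 0.00757/0.0133 = 0.570.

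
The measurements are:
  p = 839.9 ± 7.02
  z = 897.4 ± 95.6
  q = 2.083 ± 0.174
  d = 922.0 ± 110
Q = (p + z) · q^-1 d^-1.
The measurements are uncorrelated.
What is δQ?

0.141

Let u = p + z = 1737. δu = √(δp² + δz²) = √(49.3 + 9140) = 95.9, so δu/u = 0.0552.
Q is then a monomial in u, q, d:
δQ/Q = √((δu/u)² + (-1·δq/q)² + (-1·δd/d)²) = √(0.00304 + 0.00698 + 0.0142) = 0.156
Q = 0.9046, so δQ = 0.156 × 0.9046 = 0.141.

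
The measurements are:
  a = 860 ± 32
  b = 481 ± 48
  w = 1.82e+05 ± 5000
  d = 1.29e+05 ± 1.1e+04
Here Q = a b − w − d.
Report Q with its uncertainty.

Let p = a·b = 4.14e+05. δp/p = √((1·δa/a)² + (1·δb/b)²) = √(0.00138 + 0.00996) = 0.107, so δp = 44100.
Q = p − w − d: δQ = √(δp² + δw² + δd²) = √(1.94e+09 + 2.5e+07 + 1.21e+08) = 45700
Q = 1.03e+05.

(1.03 ± 0.457) × 10^5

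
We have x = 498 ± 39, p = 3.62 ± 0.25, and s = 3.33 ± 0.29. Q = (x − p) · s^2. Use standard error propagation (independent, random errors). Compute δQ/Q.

Let u = x − p = 494. δu = √(δx² + δp²) = √(1520 + 0.0625) = 39.0, so δu/u = 0.0789.
Q is then a monomial in u, s:
δQ/Q = √((δu/u)² + (2·δs/s)²) = √(0.00622 + 0.0303) = 0.191

0.191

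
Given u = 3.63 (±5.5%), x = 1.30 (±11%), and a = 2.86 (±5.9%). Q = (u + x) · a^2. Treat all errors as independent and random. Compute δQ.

Let w = u + x = 4.93. δw = √(δu² + δx²) = √(0.0399 + 0.0204) = 0.246, so δw/w = 0.0498.
Q is then a monomial in w, a:
δQ/Q = √((δw/w)² + (2·δa/a)²) = √(0.00248 + 0.0139) = 0.128
Q = 40.3, so δQ = 0.128 × 40.3 = 5.17.

5.17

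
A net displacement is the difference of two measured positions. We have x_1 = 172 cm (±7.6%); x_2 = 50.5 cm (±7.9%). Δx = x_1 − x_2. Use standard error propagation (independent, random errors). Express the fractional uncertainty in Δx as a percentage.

Δx is a linear combination, so absolute uncertainties add in quadrature:
  (δx_1)² = 171;  (δx_2)² = 15.9
δΔx = √(187) = 13.7 cm
Δx = 122 cm, so δΔx/Δx = 13.7/122 = 0.112.

11.2%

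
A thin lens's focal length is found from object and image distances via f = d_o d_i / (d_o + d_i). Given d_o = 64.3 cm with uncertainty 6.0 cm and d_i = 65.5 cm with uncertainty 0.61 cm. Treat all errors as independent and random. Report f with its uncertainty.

32.4 ± 1.54 cm

∂f/∂d_o = (d_i/(d_o+d_i))² = 0.255;  ∂f/∂d_i = (d_o/(d_o+d_i))² = 0.245
δf = √((∂f/∂d_o · δd_o)² + (∂f/∂d_i · δd_i)²) = √(2.33 + 0.0224) = 1.54 cm
f = 32.4 cm.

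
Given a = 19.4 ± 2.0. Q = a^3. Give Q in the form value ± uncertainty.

Since Q is a product/quotient, work with relative uncertainties:
  (3·δa/a)² = (3×0.103)² = 0.0957
δQ/Q = √(0.0957) = 0.309
Q = 7300, so δQ = 0.309 × 7300 = 2260.

7300 ± 2260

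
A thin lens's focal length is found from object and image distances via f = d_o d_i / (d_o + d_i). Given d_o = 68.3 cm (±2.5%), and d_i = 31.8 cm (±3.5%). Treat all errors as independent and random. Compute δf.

0.546 cm

∂f/∂d_o = (d_i/(d_o+d_i))² = 0.101;  ∂f/∂d_i = (d_o/(d_o+d_i))² = 0.466
δf = √((∂f/∂d_o · δd_o)² + (∂f/∂d_i · δd_i)²) = √(0.0297 + 0.268) = 0.546 cm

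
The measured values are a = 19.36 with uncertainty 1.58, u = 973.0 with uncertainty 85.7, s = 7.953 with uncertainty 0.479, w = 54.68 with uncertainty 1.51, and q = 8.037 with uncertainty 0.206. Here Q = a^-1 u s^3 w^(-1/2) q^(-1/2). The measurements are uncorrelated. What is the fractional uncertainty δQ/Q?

0.218

Q is a product of powers, so relative uncertainties combine in quadrature:
  (-1·δa/a)² = (-1×0.0816)² = 0.00666;  (1·δu/u)² = (1×0.0881)² = 0.00776;  (3·δs/s)² = (3×0.0602)² = 0.0326;  (−½·δw/w)² = (-0.5×0.0276)² = 0.000191;  (−½·δq/q)² = (-0.5×0.0256)² = 0.000164
δQ/Q = √(0.0474) = 0.218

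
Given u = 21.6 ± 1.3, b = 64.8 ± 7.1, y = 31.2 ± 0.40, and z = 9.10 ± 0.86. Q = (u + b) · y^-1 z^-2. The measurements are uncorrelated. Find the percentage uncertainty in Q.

20.7%

Let w = u + b = 86.4. δw = √(δu² + δb²) = √(1.69 + 50.4) = 7.22, so δw/w = 0.0835.
Q is then a monomial in w, y, z:
δQ/Q = √((δw/w)² + (-1·δy/y)² + (-2·δz/z)²) = √(0.00698 + 0.000164 + 0.0357) = 0.207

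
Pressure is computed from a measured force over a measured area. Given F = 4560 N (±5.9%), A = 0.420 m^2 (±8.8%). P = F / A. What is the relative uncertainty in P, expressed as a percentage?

10.6%

Products/powers → add relative errors in quadrature, weighted by exponent:
  (1·δF/F)² = (1×0.0590)² = 0.00348;  (-1·δA/A)² = (-1×0.0880)² = 0.00774
δP/P = √(0.0112) = 0.106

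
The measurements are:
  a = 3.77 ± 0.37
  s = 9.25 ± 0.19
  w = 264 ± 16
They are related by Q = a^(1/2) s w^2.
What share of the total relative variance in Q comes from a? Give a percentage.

(δQ/Q)² = (½·δa/a)² + (1·δs/s)² + (2·δw/w)²
  a term: (0.5×0.0981)² = 0.00241
  s term: (1×0.0205)² = 0.000422
  w term: (2×0.0606)² = 0.0147
Total = 0.0175. Share from a = 0.00241/0.0175 = 0.137.

13.7%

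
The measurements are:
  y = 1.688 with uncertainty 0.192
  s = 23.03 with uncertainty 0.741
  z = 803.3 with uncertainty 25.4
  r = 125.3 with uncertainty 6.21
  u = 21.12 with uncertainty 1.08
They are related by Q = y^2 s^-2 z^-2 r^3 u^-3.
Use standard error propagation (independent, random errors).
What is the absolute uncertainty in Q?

5.65e-07

Each factor contributes (exponent × relative error)² to (δQ/Q)²:
  (2·δy/y)² = (2×0.114)² = 0.0518;  (-2·δs/s)² = (-2×0.0322)² = 0.00414;  (-2·δz/z)² = (-2×0.0316)² = 0.00400;  (3·δr/r)² = (3×0.0496)² = 0.0221;  (-3·δu/u)² = (-3×0.0511)² = 0.0235
δQ/Q = √(0.106) = 0.325
Q = 1.738e-06, so δQ = 0.325 × 1.738e-06 = 5.65e-07.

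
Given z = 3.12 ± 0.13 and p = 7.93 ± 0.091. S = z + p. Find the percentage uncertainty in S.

1.44%

Each term contributes (cᵢ δxᵢ)² to (δS)²:
  (δz)² = 0.0169;  (δp)² = 0.00828
δS = √(0.0252) = 0.159
S = 11.1, so δS/S = 0.159/11.1 = 0.0144.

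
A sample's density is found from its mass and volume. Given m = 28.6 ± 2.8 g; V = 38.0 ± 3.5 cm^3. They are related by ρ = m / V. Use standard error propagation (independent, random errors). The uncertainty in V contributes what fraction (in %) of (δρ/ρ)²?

(δρ/ρ)² = (1·δm/m)² + (-1·δV/V)²
  m term: (1×0.0979)² = 0.00958
  V term: (-1×0.0921)² = 0.00848
Total = 0.0181. Share from V = 0.00848/0.0181 = 0.470.

47.0%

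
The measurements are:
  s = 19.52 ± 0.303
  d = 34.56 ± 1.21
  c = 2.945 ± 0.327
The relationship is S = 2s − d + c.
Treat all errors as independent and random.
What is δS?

Absolute uncertainties add in quadrature for a linear combination:
  (2·δs)² = 0.367;  (δd)² = 1.46;  (δc)² = 0.107
δS = √(1.94) = 1.39

1.39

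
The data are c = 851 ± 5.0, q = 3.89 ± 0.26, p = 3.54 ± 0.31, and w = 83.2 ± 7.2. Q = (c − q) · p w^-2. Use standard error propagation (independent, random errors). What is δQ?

0.0841

Let u = c − q = 847. δu = √(δc² + δq²) = √(25.0 + 0.0676) = 5.01, so δu/u = 0.00591.
Q is then a monomial in u, p, w:
δQ/Q = √((δu/u)² + (1·δp/p)² + (-2·δw/w)²) = √(3.49e-05 + 0.00767 + 0.0300) = 0.194
Q = 0.433, so δQ = 0.194 × 0.433 = 0.0841.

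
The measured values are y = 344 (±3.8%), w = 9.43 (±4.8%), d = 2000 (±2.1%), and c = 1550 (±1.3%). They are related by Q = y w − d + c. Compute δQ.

204

Let p = y·w = 3240. δp/p = √((1·δy/y)² + (1·δw/w)²) = √(0.00144 + 0.00230) = 0.0612, so δp = 199.
Q = p − d + c: δQ = √(δp² + δd² + δc²) = √(39400 + 1760 + 406) = 204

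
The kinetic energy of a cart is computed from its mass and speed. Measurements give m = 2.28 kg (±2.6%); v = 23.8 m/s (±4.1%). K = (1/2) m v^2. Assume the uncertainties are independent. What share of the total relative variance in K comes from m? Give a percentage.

(δK/K)² = (1·δm/m)² + (2·δv/v)²
  m term: (1×0.0260)² = 0.000676
  v term: (2×0.0410)² = 0.00672
Total = 0.00740. Share from m = 0.000676/0.00740 = 0.0914.

9.14%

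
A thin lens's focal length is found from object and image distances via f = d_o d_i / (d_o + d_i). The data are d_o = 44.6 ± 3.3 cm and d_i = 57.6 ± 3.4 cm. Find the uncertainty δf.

1.23 cm

∂f/∂d_o = (d_i/(d_o+d_i))² = 0.318;  ∂f/∂d_i = (d_o/(d_o+d_i))² = 0.190
δf = √((∂f/∂d_o · δd_o)² + (∂f/∂d_i · δd_i)²) = √(1.10 + 0.419) = 1.23 cm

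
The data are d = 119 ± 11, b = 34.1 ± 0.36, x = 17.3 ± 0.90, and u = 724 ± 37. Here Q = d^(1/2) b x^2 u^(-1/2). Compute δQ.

485

Q is a product of powers, so relative uncertainties combine in quadrature:
  (½·δd/d)² = (0.5×0.0924)² = 0.00214;  (1·δb/b)² = (1×0.0106)² = 0.000111;  (2·δx/x)² = (2×0.0520)² = 0.0108;  (−½·δu/u)² = (-0.5×0.0511)² = 0.000653
δQ/Q = √(0.0137) = 0.117
Q = 4140, so δQ = 0.117 × 4140 = 485.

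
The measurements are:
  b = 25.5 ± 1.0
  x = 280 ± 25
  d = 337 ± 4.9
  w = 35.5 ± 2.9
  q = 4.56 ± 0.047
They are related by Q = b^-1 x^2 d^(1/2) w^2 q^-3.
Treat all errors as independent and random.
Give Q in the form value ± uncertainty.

(7.50 ± 1.85) × 10^5

Q is a product of powers, so relative uncertainties combine in quadrature:
  (-1·δb/b)² = (-1×0.0392)² = 0.00154;  (2·δx/x)² = (2×0.0893)² = 0.0319;  (½·δd/d)² = (0.5×0.0145)² = 5.29e-05;  (2·δw/w)² = (2×0.0817)² = 0.0267;  (-3·δq/q)² = (-3×0.0103)² = 0.000956
δQ/Q = √(0.0611) = 0.247
Q = 7.5e+05, so δQ = 0.247 × 7.5e+05 = 1.85e+05.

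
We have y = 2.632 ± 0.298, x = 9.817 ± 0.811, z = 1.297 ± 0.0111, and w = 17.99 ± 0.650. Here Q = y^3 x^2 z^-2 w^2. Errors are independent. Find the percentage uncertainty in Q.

38.5%

Each factor contributes (exponent × relative error)² to (δQ/Q)²:
  (3·δy/y)² = (3×0.113)² = 0.115;  (2·δx/x)² = (2×0.0826)² = 0.0273;  (-2·δz/z)² = (-2×0.00856)² = 0.000293;  (2·δw/w)² = (2×0.0361)² = 0.00522
δQ/Q = √(0.148) = 0.385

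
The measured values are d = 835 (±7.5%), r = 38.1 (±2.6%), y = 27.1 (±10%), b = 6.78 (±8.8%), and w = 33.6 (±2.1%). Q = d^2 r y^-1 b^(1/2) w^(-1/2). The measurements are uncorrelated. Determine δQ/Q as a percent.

18.8%

Each factor contributes (exponent × relative error)² to (δQ/Q)²:
  (2·δd/d)² = (2×0.0750)² = 0.0225;  (1·δr/r)² = (1×0.0260)² = 0.000676;  (-1·δy/y)² = (-1×0.100)² = 0.0100;  (½·δb/b)² = (0.5×0.0880)² = 0.00194;  (−½·δw/w)² = (-0.5×0.0210)² = 0.000110
δQ/Q = √(0.0352) = 0.188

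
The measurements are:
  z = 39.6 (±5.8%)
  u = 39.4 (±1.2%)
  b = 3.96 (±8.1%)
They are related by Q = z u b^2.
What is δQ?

4220

Each factor contributes (exponent × relative error)² to (δQ/Q)²:
  (1·δz/z)² = (1×0.0580)² = 0.00336;  (1·δu/u)² = (1×0.0120)² = 0.000144;  (2·δb/b)² = (2×0.0810)² = 0.0262
δQ/Q = √(0.0298) = 0.172
Q = 24500, so δQ = 0.172 × 24500 = 4220.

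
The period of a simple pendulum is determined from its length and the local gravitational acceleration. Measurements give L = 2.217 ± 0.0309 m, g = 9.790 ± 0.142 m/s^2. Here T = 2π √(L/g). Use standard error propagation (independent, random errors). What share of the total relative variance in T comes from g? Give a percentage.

(δT/T)² = (½·δL/L)² + (−½·δg/g)²
  L term: (0.5×0.0139)² = 4.86e-05
  g term: (-0.5×0.0145)² = 5.26e-05
Total = 0.000101. Share from g = 5.26e-05/0.000101 = 0.520.

52.0%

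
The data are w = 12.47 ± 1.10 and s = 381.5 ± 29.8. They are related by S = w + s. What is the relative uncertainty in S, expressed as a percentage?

7.57%

Each term contributes (cᵢ δxᵢ)² to (δS)²:
  (δw)² = 1.21;  (δs)² = 888
δS = √(889) = 29.8
S = 394.0, so δS/S = 29.8/394.0 = 0.0757.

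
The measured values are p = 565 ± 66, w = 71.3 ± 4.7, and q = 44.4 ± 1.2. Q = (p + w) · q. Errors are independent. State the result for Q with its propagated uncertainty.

28300 ± 3040

Let u = p + w = 636. δu = √(δp² + δw²) = √(4360 + 22.1) = 66.2, so δu/u = 0.104.
Q is then a monomial in u, q:
δQ/Q = √((δu/u)² + (1·δq/q)²) = √(0.0108 + 0.000730) = 0.107
Q = 28300, so δQ = 0.107 × 28300 = 3040.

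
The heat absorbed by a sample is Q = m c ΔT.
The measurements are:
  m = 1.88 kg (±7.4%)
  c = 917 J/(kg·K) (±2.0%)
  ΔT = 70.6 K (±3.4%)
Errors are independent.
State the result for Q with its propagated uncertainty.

(1.22 ± 0.102) × 10^5 J

Q is a product of powers, so relative uncertainties combine in quadrature:
  (1·δm/m)² = (1×0.0740)² = 0.00548;  (1·δc/c)² = (1×0.0200)² = 0.000400;  (1·δΔT/ΔT)² = (1×0.0340)² = 0.00116
δQ/Q = √(0.00703) = 0.0839
Q = 1.22e+05 J, so δQ = 0.0839 × 1.22e+05 = 10200 J.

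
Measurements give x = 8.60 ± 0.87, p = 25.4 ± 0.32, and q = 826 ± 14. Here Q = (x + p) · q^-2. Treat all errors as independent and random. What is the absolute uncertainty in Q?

Let u = x + p = 34.0. δu = √(δx² + δp²) = √(0.757 + 0.102) = 0.927, so δu/u = 0.0273.
Q is then a monomial in u, q:
δQ/Q = √((δu/u)² + (-2·δq/q)²) = √(0.000743 + 0.00115) = 0.0435
Q = 4.98e-05, so δQ = 0.0435 × 4.98e-05 = 2.17e-06.

2.17e-06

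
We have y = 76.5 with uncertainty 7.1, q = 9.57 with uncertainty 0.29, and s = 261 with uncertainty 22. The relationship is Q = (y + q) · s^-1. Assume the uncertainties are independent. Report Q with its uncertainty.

Let u = y + q = 86.1. δu = √(δy² + δq²) = √(50.4 + 0.0841) = 7.11, so δu/u = 0.0826.
Q is then a monomial in u, s:
δQ/Q = √((δu/u)² + (-1·δs/s)²) = √(0.00682 + 0.00711) = 0.118
Q = 0.330, so δQ = 0.118 × 0.330 = 0.0389.

0.330 ± 0.0389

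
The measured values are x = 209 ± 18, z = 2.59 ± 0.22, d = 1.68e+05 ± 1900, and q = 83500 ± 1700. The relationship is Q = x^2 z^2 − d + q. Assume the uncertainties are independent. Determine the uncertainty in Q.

70900

Let p = x^2·z^2 = 2.93e+05. δp/p = √((2·δx/x)² + (2·δz/z)²) = √(0.0297 + 0.0289) = 0.242, so δp = 70900.
Q = p − d + q: δQ = √(δp² + δd² + δq²) = √(5.03e+09 + 3.61e+06 + 2.89e+06) = 70900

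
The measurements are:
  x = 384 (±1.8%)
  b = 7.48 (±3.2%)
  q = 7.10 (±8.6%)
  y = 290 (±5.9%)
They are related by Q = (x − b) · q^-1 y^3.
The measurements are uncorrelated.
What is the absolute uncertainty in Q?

Let u = x − b = 377. δu = √(δx² + δb²) = √(47.8 + 0.0573) = 6.92, so δu/u = 0.0184.
Q is then a monomial in u, q, y:
δQ/Q = √((δu/u)² + (-1·δq/q)² + (3·δy/y)²) = √(0.000337 + 0.00740 + 0.0313) = 0.198
Q = 1.29e+09, so δQ = 0.198 × 1.29e+09 = 2.56e+08.

2.56e+08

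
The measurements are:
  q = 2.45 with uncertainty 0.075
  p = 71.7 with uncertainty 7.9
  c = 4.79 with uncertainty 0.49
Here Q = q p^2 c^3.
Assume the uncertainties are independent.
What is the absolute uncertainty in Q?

5.25e+05

Since Q is a product/quotient, work with relative uncertainties:
  (1·δq/q)² = (1×0.0306)² = 0.000937;  (2·δp/p)² = (2×0.110)² = 0.0486;  (3·δc/c)² = (3×0.102)² = 0.0942
δQ/Q = √(0.144) = 0.379
Q = 1.38e+06, so δQ = 0.379 × 1.38e+06 = 5.25e+05.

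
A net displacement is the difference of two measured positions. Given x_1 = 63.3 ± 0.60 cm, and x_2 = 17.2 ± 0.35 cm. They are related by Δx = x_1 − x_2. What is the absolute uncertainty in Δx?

0.695 cm

Each term contributes (cᵢ δxᵢ)² to (δΔx)²:
  (δx_1)² = 0.360;  (δx_2)² = 0.122
δΔx = √(0.482) = 0.695 cm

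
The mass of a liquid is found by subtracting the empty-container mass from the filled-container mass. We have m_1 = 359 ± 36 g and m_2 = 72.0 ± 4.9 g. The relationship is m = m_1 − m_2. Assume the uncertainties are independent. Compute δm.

36.3 g

Sums and differences: (δm)² = Σ (cᵢ δxᵢ)².
  (δm_1)² = 1300;  (δm_2)² = 24.0
δm = √(1320) = 36.3 g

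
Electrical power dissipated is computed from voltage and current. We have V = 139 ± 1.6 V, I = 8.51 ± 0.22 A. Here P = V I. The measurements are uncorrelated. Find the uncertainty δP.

33.5 W

Products/powers → add relative errors in quadrature, weighted by exponent:
  (1·δV/V)² = (1×0.0115)² = 0.000132;  (1·δI/I)² = (1×0.0259)² = 0.000668
δP/P = √(0.000801) = 0.0283
P = 1180 W, so δP = 0.0283 × 1180 = 33.5 W.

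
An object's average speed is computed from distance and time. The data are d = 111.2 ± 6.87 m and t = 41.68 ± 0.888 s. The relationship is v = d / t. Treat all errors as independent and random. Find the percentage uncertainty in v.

6.54%

Relative error in a monomial: (δv/v)² = Σ (nᵢ · δxᵢ/xᵢ)².
  (1·δd/d)² = (1×0.0618)² = 0.00382;  (-1·δt/t)² = (-1×0.0213)² = 0.000454
δv/v = √(0.00427) = 0.0654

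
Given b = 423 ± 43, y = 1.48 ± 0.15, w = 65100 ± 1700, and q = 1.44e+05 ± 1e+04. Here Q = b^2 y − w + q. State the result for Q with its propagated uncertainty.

Let p = b^2·y = 2.65e+05. δp/p = √((2·δb/b)² + (1·δy/y)²) = √(0.0413 + 0.0103) = 0.227, so δp = 60200.
Q = p − w + q: δQ = √(δp² + δw² + δq²) = √(3.62e+09 + 2.89e+06 + 1e+08) = 61000
Q = 3.44e+05.

(3.44 ± 0.610) × 10^5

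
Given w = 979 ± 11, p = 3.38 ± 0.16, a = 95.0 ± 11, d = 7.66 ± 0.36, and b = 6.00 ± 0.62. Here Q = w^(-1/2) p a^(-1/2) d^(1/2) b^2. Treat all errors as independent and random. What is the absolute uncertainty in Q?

0.244

Relative error in a monomial: (δQ/Q)² = Σ (nᵢ · δxᵢ/xᵢ)².
  (−½·δw/w)² = (-0.5×0.0112)² = 3.16e-05;  (1·δp/p)² = (1×0.0473)² = 0.00224;  (−½·δa/a)² = (-0.5×0.116)² = 0.00335;  (½·δd/d)² = (0.5×0.0470)² = 0.000552;  (2·δb/b)² = (2×0.103)² = 0.0427
δQ/Q = √(0.0489) = 0.221
Q = 1.10, so δQ = 0.221 × 1.10 = 0.244.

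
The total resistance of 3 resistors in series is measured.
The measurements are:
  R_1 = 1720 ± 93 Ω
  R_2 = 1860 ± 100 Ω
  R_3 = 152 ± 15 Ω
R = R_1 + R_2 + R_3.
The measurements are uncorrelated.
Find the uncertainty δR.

Each term contributes (cᵢ δxᵢ)² to (δR)²:
  (δR_1)² = 8650;  (δR_2)² = 10000;  (δR_3)² = 225
δR = √(18900) = 137 Ω

137 Ω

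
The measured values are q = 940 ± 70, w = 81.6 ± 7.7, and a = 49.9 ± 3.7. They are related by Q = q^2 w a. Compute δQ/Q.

For a monomial Q ∝ q^2, w, a, fractional errors add in quadrature:
  (2·δq/q)² = (2×0.0745)² = 0.0222;  (1·δw/w)² = (1×0.0944)² = 0.00890;  (1·δa/a)² = (1×0.0741)² = 0.00550
δQ/Q = √(0.0366) = 0.191

0.191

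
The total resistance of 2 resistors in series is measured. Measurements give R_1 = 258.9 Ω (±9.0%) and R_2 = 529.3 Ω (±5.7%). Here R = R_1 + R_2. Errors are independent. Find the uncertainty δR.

38.1 Ω

Each term contributes (cᵢ δxᵢ)² to (δR)²:
  (δR_1)² = 543;  (δR_2)² = 910
δR = √(1450) = 38.1 Ω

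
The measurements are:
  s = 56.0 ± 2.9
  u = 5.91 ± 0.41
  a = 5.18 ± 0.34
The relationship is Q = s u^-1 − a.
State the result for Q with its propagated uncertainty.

Let p = s·u^-1 = 9.48. δp/p = √((1·δs/s)² + (-1·δu/u)²) = √(0.00268 + 0.00481) = 0.0866, so δp = 0.820.
Q = p − a: δQ = √(δp² + δa²) = √(0.673 + 0.116) = 0.888
Q = 4.30.

4.30 ± 0.888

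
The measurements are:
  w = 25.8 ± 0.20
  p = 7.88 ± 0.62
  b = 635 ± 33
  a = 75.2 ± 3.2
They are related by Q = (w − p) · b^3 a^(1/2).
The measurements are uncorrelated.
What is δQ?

6.43e+09

Let u = w − p = 17.9. δu = √(δw² + δp²) = √(0.0400 + 0.384) = 0.651, so δu/u = 0.0364.
Q is then a monomial in u, b, a:
δQ/Q = √((δu/u)² + (3·δb/b)² + (½·δa/a)²) = √(0.00132 + 0.0243 + 0.000453) = 0.161
Q = 3.98e+10, so δQ = 0.161 × 3.98e+10 = 6.43e+09.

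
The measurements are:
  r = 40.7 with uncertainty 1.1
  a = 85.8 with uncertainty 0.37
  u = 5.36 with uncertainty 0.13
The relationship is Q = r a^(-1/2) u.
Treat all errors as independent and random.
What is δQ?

Q is a product of powers, so relative uncertainties combine in quadrature:
  (1·δr/r)² = (1×0.0270)² = 0.000730;  (−½·δa/a)² = (-0.5×0.00431)² = 4.65e-06;  (1·δu/u)² = (1×0.0243)² = 0.000588
δQ/Q = √(0.00132) = 0.0364
Q = 23.6, so δQ = 0.0364 × 23.6 = 0.857.

0.857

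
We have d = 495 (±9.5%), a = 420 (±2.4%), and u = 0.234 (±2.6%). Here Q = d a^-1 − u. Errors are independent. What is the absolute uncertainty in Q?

Let p = d·a^-1 = 1.18. δp/p = √((1·δd/d)² + (-1·δa/a)²) = √(0.00903 + 0.000576) = 0.0980, so δp = 0.115.
Q = p − u: δQ = √(δp² + δu²) = √(0.0133 + 3.7e-05) = 0.116

0.116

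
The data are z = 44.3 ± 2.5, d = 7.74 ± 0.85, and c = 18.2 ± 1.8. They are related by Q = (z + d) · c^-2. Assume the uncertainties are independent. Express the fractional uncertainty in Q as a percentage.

20.4%

Let u = z + d = 52.0. δu = √(δz² + δd²) = √(6.25 + 0.722) = 2.64, so δu/u = 0.0507.
Q is then a monomial in u, c:
δQ/Q = √((δu/u)² + (-2·δc/c)²) = √(0.00257 + 0.0391) = 0.204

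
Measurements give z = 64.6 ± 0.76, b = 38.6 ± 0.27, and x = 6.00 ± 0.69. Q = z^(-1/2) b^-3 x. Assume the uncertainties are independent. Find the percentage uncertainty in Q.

For a monomial Q ∝ z^(-1/2), b^-3, x, fractional errors add in quadrature:
  (−½·δz/z)² = (-0.5×0.0118)² = 3.46e-05;  (-3·δb/b)² = (-3×0.00699)² = 0.000440;  (1·δx/x)² = (1×0.115)² = 0.0132
δQ/Q = √(0.0137) = 0.117

11.7%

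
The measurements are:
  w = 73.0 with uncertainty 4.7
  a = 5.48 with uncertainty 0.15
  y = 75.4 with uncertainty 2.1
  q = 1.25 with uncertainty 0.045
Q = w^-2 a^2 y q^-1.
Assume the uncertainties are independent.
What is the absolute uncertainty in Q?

0.0500

Products/powers → add relative errors in quadrature, weighted by exponent:
  (-2·δw/w)² = (-2×0.0644)² = 0.0166;  (2·δa/a)² = (2×0.0274)² = 0.00300;  (1·δy/y)² = (1×0.0279)² = 0.000776;  (-1·δq/q)² = (-1×0.0360)² = 0.00130
δQ/Q = √(0.0216) = 0.147
Q = 0.340, so δQ = 0.147 × 0.340 = 0.0500.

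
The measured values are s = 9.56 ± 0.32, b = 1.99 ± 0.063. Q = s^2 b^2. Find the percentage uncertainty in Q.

9.21%

For a monomial Q ∝ s^2, b^2, fractional errors add in quadrature:
  (2·δs/s)² = (2×0.0335)² = 0.00448;  (2·δb/b)² = (2×0.0317)² = 0.00401
δQ/Q = √(0.00849) = 0.0921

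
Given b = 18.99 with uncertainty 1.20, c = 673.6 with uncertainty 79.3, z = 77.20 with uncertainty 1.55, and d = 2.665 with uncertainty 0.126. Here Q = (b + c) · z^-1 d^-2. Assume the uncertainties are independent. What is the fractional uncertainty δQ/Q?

0.150

Let u = b + c = 692.6. δu = √(δb² + δc²) = √(1.44 + 6290) = 79.3, so δu/u = 0.115.
Q is then a monomial in u, z, d:
δQ/Q = √((δu/u)² + (-1·δz/z)² + (-2·δd/d)²) = √(0.0131 + 0.000403 + 0.00894) = 0.150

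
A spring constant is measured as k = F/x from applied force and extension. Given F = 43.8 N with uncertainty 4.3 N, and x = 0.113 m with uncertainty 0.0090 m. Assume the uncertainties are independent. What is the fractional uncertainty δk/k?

0.126

k is a product of powers, so relative uncertainties combine in quadrature:
  (1·δF/F)² = (1×0.0982)² = 0.00964;  (-1·δx/x)² = (-1×0.0796)² = 0.00634
δk/k = √(0.0160) = 0.126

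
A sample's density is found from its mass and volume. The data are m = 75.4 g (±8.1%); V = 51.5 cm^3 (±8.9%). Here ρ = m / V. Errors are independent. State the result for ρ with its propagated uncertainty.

1.46 ± 0.176 g/cm^3

Products/powers → add relative errors in quadrature, weighted by exponent:
  (1·δm/m)² = (1×0.0810)² = 0.00656;  (-1·δV/V)² = (-1×0.0890)² = 0.00792
δρ/ρ = √(0.0145) = 0.120
ρ = 1.46 g/cm^3, so δρ = 0.120 × 1.46 = 0.176 g/cm^3.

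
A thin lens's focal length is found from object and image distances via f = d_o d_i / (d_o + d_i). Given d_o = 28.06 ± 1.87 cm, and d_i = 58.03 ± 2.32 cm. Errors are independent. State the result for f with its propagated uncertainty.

∂f/∂d_o = (d_i/(d_o+d_i))² = 0.454;  ∂f/∂d_i = (d_o/(d_o+d_i))² = 0.106
δf = √((∂f/∂d_o · δd_o)² + (∂f/∂d_i · δd_i)²) = √(0.722 + 0.0607) = 0.885 cm
f = 18.91 cm.

18.91 ± 0.885 cm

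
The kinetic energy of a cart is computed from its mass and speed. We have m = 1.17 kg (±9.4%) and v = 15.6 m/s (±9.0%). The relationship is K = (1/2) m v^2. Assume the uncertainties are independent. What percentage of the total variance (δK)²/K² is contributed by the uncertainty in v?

78.6%

(δK/K)² = (1·δm/m)² + (2·δv/v)²
  m term: (1×0.0940)² = 0.00884
  v term: (2×0.0900)² = 0.0324
Total = 0.0412. Share from v = 0.0324/0.0412 = 0.786.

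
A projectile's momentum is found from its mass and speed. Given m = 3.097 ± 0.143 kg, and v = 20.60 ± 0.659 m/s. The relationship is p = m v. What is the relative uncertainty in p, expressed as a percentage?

Each factor contributes (exponent × relative error)² to (δp/p)²:
  (1·δm/m)² = (1×0.0462)² = 0.00213;  (1·δv/v)² = (1×0.0320)² = 0.00102
δp/p = √(0.00316) = 0.0562

5.62%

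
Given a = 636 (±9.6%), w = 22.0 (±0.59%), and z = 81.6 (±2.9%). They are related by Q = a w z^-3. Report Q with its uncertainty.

0.0258 ± 0.00334

Each factor contributes (exponent × relative error)² to (δQ/Q)²:
  (1·δa/a)² = (1×0.0960)² = 0.00922;  (1·δw/w)² = (1×0.00590)² = 3.48e-05;  (-3·δz/z)² = (-3×0.0290)² = 0.00757
δQ/Q = √(0.0168) = 0.130
Q = 0.0258, so δQ = 0.130 × 0.0258 = 0.00334.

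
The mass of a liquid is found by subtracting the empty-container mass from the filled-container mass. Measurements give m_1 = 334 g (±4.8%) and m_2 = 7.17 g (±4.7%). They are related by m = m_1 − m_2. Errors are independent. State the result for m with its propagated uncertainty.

327 ± 16.0 g

Absolute uncertainties add in quadrature for a linear combination:
  (δm_1)² = 257;  (δm_2)² = 0.114
δm = √(257) = 16.0 g
m = 327 g.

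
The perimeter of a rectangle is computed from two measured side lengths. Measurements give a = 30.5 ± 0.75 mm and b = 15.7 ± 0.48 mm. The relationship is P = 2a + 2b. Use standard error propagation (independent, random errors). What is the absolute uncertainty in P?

Absolute uncertainties add in quadrature for a linear combination:
  (2·δa)² = 2.25;  (2·δb)² = 0.922
δP = √(3.17) = 1.78 mm

1.78 mm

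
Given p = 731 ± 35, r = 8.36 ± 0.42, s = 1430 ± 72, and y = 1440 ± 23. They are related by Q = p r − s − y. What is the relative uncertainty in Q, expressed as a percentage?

13.3%

Let w = p·r = 6110. δw/w = √((1·δp/p)² + (1·δr/r)²) = √(0.00229 + 0.00252) = 0.0694, so δw = 424.
Q = w − s − y: δQ = √(δw² + δs² + δy²) = √(1.8e+05 + 5180 + 529) = 431
Q = 3240, so δQ/Q = 431/3240 = 0.133.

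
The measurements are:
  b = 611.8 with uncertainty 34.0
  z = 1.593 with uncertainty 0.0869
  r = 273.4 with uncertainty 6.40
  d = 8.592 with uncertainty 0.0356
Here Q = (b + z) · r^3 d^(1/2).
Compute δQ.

Let u = b + z = 613.4. δu = √(δb² + δz²) = √(1160 + 0.00755) = 34.0, so δu/u = 0.0554.
Q is then a monomial in u, r, d:
δQ/Q = √((δu/u)² + (3·δr/r)² + (½·δd/d)²) = √(0.00307 + 0.00493 + 4.29e-06) = 0.0895
Q = 3.674e+10, so δQ = 0.0895 × 3.674e+10 = 3.29e+09.

3.29e+09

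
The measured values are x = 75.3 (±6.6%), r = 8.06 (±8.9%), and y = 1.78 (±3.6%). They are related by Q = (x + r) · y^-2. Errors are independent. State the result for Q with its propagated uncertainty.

Let u = x + r = 83.4. δu = √(δx² + δr²) = √(24.7 + 0.515) = 5.02, so δu/u = 0.0602.
Q is then a monomial in u, y:
δQ/Q = √((δu/u)² + (-2·δy/y)²) = √(0.00363 + 0.00518) = 0.0939
Q = 26.3, so δQ = 0.0939 × 26.3 = 2.47.

26.3 ± 2.47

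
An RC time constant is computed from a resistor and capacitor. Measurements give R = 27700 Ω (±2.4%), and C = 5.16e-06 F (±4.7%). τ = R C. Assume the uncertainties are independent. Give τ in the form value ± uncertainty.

Each factor contributes (exponent × relative error)² to (δτ/τ)²:
  (1·δR/R)² = (1×0.0240)² = 0.000576;  (1·δC/C)² = (1×0.0470)² = 0.00221
δτ/τ = √(0.00279) = 0.0528
τ = 0.143 s, so δτ = 0.0528 × 0.143 = 0.00754 s.

0.143 ± 0.00754 s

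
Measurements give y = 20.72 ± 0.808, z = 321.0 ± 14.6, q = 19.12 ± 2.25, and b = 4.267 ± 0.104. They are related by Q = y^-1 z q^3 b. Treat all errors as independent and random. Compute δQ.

Since Q is a product/quotient, work with relative uncertainties:
  (-1·δy/y)² = (-1×0.0390)² = 0.00152;  (1·δz/z)² = (1×0.0455)² = 0.00207;  (3·δq/q)² = (3×0.118)² = 0.125;  (1·δb/b)² = (1×0.0244)² = 0.000594
δQ/Q = √(0.129) = 0.359
Q = 462100, so δQ = 0.359 × 462100 = 1.66e+05.

1.66e+05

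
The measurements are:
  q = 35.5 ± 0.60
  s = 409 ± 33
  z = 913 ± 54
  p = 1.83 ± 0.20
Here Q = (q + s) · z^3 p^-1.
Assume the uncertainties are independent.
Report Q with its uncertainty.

(1.85 ± 0.409) × 10^11

Let u = q + s = 444. δu = √(δq² + δs²) = √(0.360 + 1090) = 33.0, so δu/u = 0.0743.
Q is then a monomial in u, z, p:
δQ/Q = √((δu/u)² + (3·δz/z)² + (-1·δp/p)²) = √(0.00551 + 0.0315 + 0.0119) = 0.221
Q = 1.85e+11, so δQ = 0.221 × 1.85e+11 = 4.09e+10.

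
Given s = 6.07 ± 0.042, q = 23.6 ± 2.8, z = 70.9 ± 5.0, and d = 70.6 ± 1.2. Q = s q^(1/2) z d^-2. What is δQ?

Since Q is a product/quotient, work with relative uncertainties:
  (1·δs/s)² = (1×0.00692)² = 4.79e-05;  (½·δq/q)² = (0.5×0.119)² = 0.00352;  (1·δz/z)² = (1×0.0705)² = 0.00497;  (-2·δd/d)² = (-2×0.0170)² = 0.00116
δQ/Q = √(0.00970) = 0.0985
Q = 0.419, so δQ = 0.0985 × 0.419 = 0.0413.

0.0413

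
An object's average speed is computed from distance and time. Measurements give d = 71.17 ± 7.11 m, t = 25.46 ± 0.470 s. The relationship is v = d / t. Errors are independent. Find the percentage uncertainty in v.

10.2%

Products/powers → add relative errors in quadrature, weighted by exponent:
  (1·δd/d)² = (1×0.0999)² = 0.00998;  (-1·δt/t)² = (-1×0.0185)² = 0.000341
δv/v = √(0.0103) = 0.102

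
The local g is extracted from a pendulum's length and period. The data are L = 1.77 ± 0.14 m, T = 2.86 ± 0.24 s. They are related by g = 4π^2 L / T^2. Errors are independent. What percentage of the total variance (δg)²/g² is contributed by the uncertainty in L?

18.2%

(δg/g)² = (1·δL/L)² + (-2·δT/T)²
  L term: (1×0.0791)² = 0.00626
  T term: (-2×0.0839)² = 0.0282
Total = 0.0344. Share from L = 0.00626/0.0344 = 0.182.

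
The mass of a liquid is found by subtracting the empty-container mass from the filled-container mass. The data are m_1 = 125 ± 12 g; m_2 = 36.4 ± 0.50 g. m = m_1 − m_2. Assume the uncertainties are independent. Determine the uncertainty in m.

12.0 g

Each term contributes (cᵢ δxᵢ)² to (δm)²:
  (δm_1)² = 144;  (δm_2)² = 0.250
δm = √(144) = 12.0 g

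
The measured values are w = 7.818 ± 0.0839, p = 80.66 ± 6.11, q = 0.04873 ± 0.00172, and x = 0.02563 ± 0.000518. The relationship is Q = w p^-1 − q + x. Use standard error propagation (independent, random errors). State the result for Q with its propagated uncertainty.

Let h = w·p^-1 = 0.09693. δh/h = √((1·δw/w)² + (-1·δp/p)²) = √(0.000115 + 0.00574) = 0.0765, so δh = 0.00742.
Q = h − q + x: δQ = √(δh² + δq² + δx²) = √(5.5e-05 + 2.96e-06 + 2.68e-07) = 0.00763
Q = 0.07383.

0.07383 ± 0.00763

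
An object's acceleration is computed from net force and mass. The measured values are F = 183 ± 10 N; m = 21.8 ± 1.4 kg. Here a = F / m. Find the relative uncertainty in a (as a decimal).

Each factor contributes (exponent × relative error)² to (δa/a)²:
  (1·δF/F)² = (1×0.0546)² = 0.00299;  (-1·δm/m)² = (-1×0.0642)² = 0.00412
δa/a = √(0.00711) = 0.0843

0.0843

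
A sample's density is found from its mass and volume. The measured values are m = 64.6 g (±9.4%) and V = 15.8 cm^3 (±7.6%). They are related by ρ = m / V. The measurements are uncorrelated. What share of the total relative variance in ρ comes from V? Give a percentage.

(δρ/ρ)² = (1·δm/m)² + (-1·δV/V)²
  m term: (1×0.0940)² = 0.00884
  V term: (-1×0.0760)² = 0.00578
Total = 0.0146. Share from V = 0.00578/0.0146 = 0.395.

39.5%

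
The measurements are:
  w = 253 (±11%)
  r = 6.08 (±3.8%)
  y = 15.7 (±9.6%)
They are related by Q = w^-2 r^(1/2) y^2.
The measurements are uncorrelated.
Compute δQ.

0.00278

Since Q is a product/quotient, work with relative uncertainties:
  (-2·δw/w)² = (-2×0.110)² = 0.0484;  (½·δr/r)² = (0.5×0.0380)² = 0.000361;  (2·δy/y)² = (2×0.0960)² = 0.0369
δQ/Q = √(0.0856) = 0.293
Q = 0.00950, so δQ = 0.293 × 0.00950 = 0.00278.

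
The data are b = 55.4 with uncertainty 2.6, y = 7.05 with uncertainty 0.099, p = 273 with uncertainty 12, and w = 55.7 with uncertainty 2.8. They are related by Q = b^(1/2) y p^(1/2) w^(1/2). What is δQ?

279

Q is a product of powers, so relative uncertainties combine in quadrature:
  (½·δb/b)² = (0.5×0.0469)² = 0.000551;  (1·δy/y)² = (1×0.0140)² = 0.000197;  (½·δp/p)² = (0.5×0.0440)² = 0.000483;  (½·δw/w)² = (0.5×0.0503)² = 0.000632
δQ/Q = √(0.00186) = 0.0432
Q = 6470, so δQ = 0.0432 × 6470 = 279.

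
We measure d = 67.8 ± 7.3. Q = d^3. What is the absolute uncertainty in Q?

Relative error in a monomial: (δQ/Q)² = Σ (nᵢ · δxᵢ/xᵢ)².
  (3·δd/d)² = (3×0.108)² = 0.104
δQ/Q = √(0.104) = 0.323
Q = 3.12e+05, so δQ = 0.323 × 3.12e+05 = 1.01e+05.

1.01e+05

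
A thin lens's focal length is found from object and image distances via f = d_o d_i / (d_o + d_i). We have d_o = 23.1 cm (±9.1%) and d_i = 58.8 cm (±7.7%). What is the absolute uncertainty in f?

1.14 cm

∂f/∂d_o = (d_i/(d_o+d_i))² = 0.515;  ∂f/∂d_i = (d_o/(d_o+d_i))² = 0.0796
δf = √((∂f/∂d_o · δd_o)² + (∂f/∂d_i · δd_i)²) = √(1.17 + 0.130) = 1.14 cm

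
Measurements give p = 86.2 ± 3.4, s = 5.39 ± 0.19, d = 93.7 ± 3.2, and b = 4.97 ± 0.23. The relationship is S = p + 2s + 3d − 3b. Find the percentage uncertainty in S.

2.81%

Sums and differences: (δS)² = Σ (cᵢ δxᵢ)².
  (δp)² = 11.6;  (2·δs)² = 0.144;  (3·δd)² = 92.2;  (3·δb)² = 0.476
δS = √(104) = 10.2
S = 363, so δS/S = 10.2/363 = 0.0281.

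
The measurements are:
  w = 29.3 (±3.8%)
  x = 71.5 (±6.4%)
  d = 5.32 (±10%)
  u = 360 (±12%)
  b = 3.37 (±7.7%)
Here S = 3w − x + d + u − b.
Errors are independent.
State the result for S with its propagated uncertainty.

378 ± 43.6

Sums and differences: (δS)² = Σ (cᵢ δxᵢ)².
  (3·δw)² = 11.2;  (δx)² = 20.9;  (δd)² = 0.283;  (δu)² = 1870;  (δb)² = 0.0673
δS = √(1900) = 43.6
S = 378.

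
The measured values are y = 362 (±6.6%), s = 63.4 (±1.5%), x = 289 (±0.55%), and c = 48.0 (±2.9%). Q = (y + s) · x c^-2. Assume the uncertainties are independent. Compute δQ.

Let u = y + s = 425. δu = √(δy² + δs²) = √(571 + 0.904) = 23.9, so δu/u = 0.0562.
Q is then a monomial in u, x, c:
δQ/Q = √((δu/u)² + (1·δx/x)² + (-2·δc/c)²) = √(0.00316 + 3.03e-05 + 0.00336) = 0.0810
Q = 53.4, so δQ = 0.0810 × 53.4 = 4.32.

4.32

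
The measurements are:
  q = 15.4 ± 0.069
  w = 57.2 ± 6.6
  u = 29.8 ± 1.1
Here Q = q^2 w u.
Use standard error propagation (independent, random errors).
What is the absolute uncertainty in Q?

Products/powers → add relative errors in quadrature, weighted by exponent:
  (2·δq/q)² = (2×0.00448)² = 8.03e-05;  (1·δw/w)² = (1×0.115)² = 0.0133;  (1·δu/u)² = (1×0.0369)² = 0.00136
δQ/Q = √(0.0148) = 0.121
Q = 4.04e+05, so δQ = 0.121 × 4.04e+05 = 49100.

49100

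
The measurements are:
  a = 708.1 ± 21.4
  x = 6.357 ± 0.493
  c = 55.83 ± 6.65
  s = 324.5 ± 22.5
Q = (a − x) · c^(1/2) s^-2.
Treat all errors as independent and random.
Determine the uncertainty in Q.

0.00767

Let u = a − x = 701.7. δu = √(δa² + δx²) = √(458 + 0.243) = 21.4, so δu/u = 0.0305.
Q is then a monomial in u, c, s:
δQ/Q = √((δu/u)² + (½·δc/c)² + (-2·δs/s)²) = √(0.000930 + 0.00355 + 0.0192) = 0.154
Q = 0.04979, so δQ = 0.154 × 0.04979 = 0.00767.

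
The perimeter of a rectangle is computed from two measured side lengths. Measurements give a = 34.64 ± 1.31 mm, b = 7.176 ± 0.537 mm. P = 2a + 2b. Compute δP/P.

0.0339

Absolute uncertainties add in quadrature for a linear combination:
  (2·δa)² = 6.86;  (2·δb)² = 1.15
δP = √(8.02) = 2.83 mm
P = 83.63 mm, so δP/P = 2.83/83.63 = 0.0339.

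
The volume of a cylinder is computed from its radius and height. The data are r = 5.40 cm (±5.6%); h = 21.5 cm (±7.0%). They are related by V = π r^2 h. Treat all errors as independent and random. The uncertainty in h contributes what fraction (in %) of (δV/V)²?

(δV/V)² = (2·δr/r)² + (1·δh/h)²
  r term: (2×0.0560)² = 0.0125
  h term: (1×0.0700)² = 0.00490
Total = 0.0174. Share from h = 0.00490/0.0174 = 0.281.

28.1%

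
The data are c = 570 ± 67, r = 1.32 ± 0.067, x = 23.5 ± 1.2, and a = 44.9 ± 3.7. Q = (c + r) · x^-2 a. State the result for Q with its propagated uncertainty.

46.5 ± 8.17

Let u = c + r = 571. δu = √(δc² + δr²) = √(4490 + 0.00449) = 67.0, so δu/u = 0.117.
Q is then a monomial in u, x, a:
δQ/Q = √((δu/u)² + (-2·δx/x)² + (1·δa/a)²) = √(0.0138 + 0.0104 + 0.00679) = 0.176
Q = 46.5, so δQ = 0.176 × 46.5 = 8.17.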